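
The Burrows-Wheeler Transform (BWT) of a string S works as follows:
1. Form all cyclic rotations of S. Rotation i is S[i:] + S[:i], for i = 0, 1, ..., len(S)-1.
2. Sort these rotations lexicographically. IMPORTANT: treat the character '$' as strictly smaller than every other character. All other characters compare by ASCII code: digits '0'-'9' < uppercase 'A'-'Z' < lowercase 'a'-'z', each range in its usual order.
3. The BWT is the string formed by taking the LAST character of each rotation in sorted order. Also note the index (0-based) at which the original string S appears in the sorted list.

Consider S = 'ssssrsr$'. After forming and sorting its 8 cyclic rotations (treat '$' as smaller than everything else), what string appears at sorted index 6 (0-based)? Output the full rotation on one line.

All 8 rotations (rotation i = S[i:]+S[:i]):
  rot[0] = ssssrsr$
  rot[1] = sssrsr$s
  rot[2] = ssrsr$ss
  rot[3] = srsr$sss
  rot[4] = rsr$ssss
  rot[5] = sr$ssssr
  rot[6] = r$ssssrs
  rot[7] = $ssssrsr
Sorted (with $ < everything):
  sorted[0] = $ssssrsr
  sorted[1] = r$ssssrs
  sorted[2] = rsr$ssss
  sorted[3] = sr$ssssr
  sorted[4] = srsr$sss
  sorted[5] = ssrsr$ss
  sorted[6] = sssrsr$s
  sorted[7] = ssssrsr$
sorted[6] = sssrsr$s

Answer: sssrsr$s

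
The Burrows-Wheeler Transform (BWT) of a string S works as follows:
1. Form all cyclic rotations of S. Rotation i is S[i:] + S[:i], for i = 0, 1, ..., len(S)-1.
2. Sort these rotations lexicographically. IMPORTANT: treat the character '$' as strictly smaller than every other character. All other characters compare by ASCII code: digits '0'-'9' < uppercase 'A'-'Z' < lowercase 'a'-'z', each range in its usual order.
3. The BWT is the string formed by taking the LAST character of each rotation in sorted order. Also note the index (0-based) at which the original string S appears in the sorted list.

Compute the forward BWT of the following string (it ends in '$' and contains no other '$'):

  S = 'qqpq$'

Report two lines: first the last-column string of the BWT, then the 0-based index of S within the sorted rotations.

All 5 rotations (rotation i = S[i:]+S[:i]):
  rot[0] = qqpq$
  rot[1] = qpq$q
  rot[2] = pq$qq
  rot[3] = q$qqp
  rot[4] = $qqpq
Sorted (with $ < everything):
  sorted[0] = $qqpq  (last char: 'q')
  sorted[1] = pq$qq  (last char: 'q')
  sorted[2] = q$qqp  (last char: 'p')
  sorted[3] = qpq$q  (last char: 'q')
  sorted[4] = qqpq$  (last char: '$')
Last column: qqpq$
Original string S is at sorted index 4

Answer: qqpq$
4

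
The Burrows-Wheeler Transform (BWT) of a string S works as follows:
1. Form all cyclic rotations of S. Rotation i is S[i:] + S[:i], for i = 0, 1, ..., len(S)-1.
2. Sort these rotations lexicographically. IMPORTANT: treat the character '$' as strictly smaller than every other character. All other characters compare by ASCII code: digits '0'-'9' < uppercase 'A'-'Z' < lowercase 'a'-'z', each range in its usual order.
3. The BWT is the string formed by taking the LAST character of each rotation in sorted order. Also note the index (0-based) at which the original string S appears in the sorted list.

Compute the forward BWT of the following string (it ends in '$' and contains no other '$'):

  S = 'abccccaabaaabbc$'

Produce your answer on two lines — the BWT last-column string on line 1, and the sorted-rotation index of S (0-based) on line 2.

All 16 rotations (rotation i = S[i:]+S[:i]):
  rot[0] = abccccaabaaabbc$
  rot[1] = bccccaabaaabbc$a
  rot[2] = ccccaabaaabbc$ab
  rot[3] = cccaabaaabbc$abc
  rot[4] = ccaabaaabbc$abcc
  rot[5] = caabaaabbc$abccc
  rot[6] = aabaaabbc$abcccc
  rot[7] = abaaabbc$abcccca
  rot[8] = baaabbc$abccccaa
  rot[9] = aaabbc$abccccaab
  rot[10] = aabbc$abccccaaba
  rot[11] = abbc$abccccaabaa
  rot[12] = bbc$abccccaabaaa
  rot[13] = bc$abccccaabaaab
  rot[14] = c$abccccaabaaabb
  rot[15] = $abccccaabaaabbc
Sorted (with $ < everything):
  sorted[0] = $abccccaabaaabbc  (last char: 'c')
  sorted[1] = aaabbc$abccccaab  (last char: 'b')
  sorted[2] = aabaaabbc$abcccc  (last char: 'c')
  sorted[3] = aabbc$abccccaaba  (last char: 'a')
  sorted[4] = abaaabbc$abcccca  (last char: 'a')
  sorted[5] = abbc$abccccaabaa  (last char: 'a')
  sorted[6] = abccccaabaaabbc$  (last char: '$')
  sorted[7] = baaabbc$abccccaa  (last char: 'a')
  sorted[8] = bbc$abccccaabaaa  (last char: 'a')
  sorted[9] = bc$abccccaabaaab  (last char: 'b')
  sorted[10] = bccccaabaaabbc$a  (last char: 'a')
  sorted[11] = c$abccccaabaaabb  (last char: 'b')
  sorted[12] = caabaaabbc$abccc  (last char: 'c')
  sorted[13] = ccaabaaabbc$abcc  (last char: 'c')
  sorted[14] = cccaabaaabbc$abc  (last char: 'c')
  sorted[15] = ccccaabaaabbc$ab  (last char: 'b')
Last column: cbcaaa$aababcccb
Original string S is at sorted index 6

Answer: cbcaaa$aababcccb
6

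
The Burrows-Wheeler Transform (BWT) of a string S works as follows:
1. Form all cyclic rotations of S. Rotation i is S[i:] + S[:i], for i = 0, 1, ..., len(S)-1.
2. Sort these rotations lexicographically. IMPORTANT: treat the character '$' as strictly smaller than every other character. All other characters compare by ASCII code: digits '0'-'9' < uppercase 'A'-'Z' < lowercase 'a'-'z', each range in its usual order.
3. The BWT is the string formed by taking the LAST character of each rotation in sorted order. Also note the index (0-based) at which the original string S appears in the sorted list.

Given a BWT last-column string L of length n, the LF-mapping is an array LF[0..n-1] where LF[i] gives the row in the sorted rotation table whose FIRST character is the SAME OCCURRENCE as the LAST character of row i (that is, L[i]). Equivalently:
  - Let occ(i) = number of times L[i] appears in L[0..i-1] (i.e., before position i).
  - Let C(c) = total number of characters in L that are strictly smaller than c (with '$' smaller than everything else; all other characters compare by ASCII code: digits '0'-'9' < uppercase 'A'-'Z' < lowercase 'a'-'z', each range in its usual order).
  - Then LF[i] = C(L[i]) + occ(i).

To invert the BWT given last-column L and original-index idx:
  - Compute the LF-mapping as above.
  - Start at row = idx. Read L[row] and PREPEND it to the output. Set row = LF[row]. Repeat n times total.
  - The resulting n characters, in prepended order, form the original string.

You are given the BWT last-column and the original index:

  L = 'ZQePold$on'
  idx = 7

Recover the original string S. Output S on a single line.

Answer: noodleQPZ$

Derivation:
LF mapping: 3 2 5 1 8 6 4 0 9 7
Walk LF starting at row 7, prepending L[row]:
  step 1: row=7, L[7]='$', prepend. Next row=LF[7]=0
  step 2: row=0, L[0]='Z', prepend. Next row=LF[0]=3
  step 3: row=3, L[3]='P', prepend. Next row=LF[3]=1
  step 4: row=1, L[1]='Q', prepend. Next row=LF[1]=2
  step 5: row=2, L[2]='e', prepend. Next row=LF[2]=5
  step 6: row=5, L[5]='l', prepend. Next row=LF[5]=6
  step 7: row=6, L[6]='d', prepend. Next row=LF[6]=4
  step 8: row=4, L[4]='o', prepend. Next row=LF[4]=8
  step 9: row=8, L[8]='o', prepend. Next row=LF[8]=9
  step 10: row=9, L[9]='n', prepend. Next row=LF[9]=7
Reversed output: noodleQPZ$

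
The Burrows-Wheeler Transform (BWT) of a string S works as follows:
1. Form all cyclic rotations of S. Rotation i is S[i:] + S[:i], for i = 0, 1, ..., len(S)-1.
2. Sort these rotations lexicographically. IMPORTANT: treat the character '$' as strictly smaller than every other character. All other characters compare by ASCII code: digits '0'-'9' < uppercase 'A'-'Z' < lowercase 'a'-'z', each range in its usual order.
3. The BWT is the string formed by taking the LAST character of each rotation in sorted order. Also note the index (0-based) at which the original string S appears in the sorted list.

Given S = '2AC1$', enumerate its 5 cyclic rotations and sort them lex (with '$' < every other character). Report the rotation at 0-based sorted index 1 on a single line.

Answer: 1$2AC

Derivation:
All 5 rotations (rotation i = S[i:]+S[:i]):
  rot[0] = 2AC1$
  rot[1] = AC1$2
  rot[2] = C1$2A
  rot[3] = 1$2AC
  rot[4] = $2AC1
Sorted (with $ < everything):
  sorted[0] = $2AC1
  sorted[1] = 1$2AC
  sorted[2] = 2AC1$
  sorted[3] = AC1$2
  sorted[4] = C1$2A
sorted[1] = 1$2AC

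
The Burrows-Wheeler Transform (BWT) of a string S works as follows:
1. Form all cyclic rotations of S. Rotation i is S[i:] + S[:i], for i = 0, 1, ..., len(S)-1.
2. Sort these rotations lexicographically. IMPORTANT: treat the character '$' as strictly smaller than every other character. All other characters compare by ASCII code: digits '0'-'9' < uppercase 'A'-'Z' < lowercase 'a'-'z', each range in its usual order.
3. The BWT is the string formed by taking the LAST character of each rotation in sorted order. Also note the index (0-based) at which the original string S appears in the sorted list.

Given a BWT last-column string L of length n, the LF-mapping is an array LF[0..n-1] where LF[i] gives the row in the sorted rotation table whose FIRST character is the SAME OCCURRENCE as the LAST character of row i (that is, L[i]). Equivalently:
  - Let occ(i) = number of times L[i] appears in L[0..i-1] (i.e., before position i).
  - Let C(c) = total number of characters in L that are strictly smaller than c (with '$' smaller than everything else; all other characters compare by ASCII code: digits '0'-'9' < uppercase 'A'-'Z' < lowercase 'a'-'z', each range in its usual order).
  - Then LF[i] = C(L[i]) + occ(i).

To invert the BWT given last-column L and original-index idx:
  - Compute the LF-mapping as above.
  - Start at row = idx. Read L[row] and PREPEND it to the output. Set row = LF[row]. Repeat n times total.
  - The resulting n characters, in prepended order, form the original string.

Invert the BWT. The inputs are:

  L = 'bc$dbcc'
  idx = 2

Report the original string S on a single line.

Answer: bccdcb$

Derivation:
LF mapping: 1 3 0 6 2 4 5
Walk LF starting at row 2, prepending L[row]:
  step 1: row=2, L[2]='$', prepend. Next row=LF[2]=0
  step 2: row=0, L[0]='b', prepend. Next row=LF[0]=1
  step 3: row=1, L[1]='c', prepend. Next row=LF[1]=3
  step 4: row=3, L[3]='d', prepend. Next row=LF[3]=6
  step 5: row=6, L[6]='c', prepend. Next row=LF[6]=5
  step 6: row=5, L[5]='c', prepend. Next row=LF[5]=4
  step 7: row=4, L[4]='b', prepend. Next row=LF[4]=2
Reversed output: bccdcb$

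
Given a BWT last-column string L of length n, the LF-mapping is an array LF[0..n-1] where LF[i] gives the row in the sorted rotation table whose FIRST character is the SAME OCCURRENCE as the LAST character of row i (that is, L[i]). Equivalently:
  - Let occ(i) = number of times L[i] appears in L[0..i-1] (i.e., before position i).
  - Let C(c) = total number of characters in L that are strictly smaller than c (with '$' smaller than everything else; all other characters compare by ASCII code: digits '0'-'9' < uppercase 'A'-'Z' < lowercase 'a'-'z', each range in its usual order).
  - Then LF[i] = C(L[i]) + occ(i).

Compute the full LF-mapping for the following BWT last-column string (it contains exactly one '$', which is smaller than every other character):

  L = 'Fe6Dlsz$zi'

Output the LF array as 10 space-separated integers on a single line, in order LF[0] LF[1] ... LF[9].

Char counts: '$':1, '6':1, 'D':1, 'F':1, 'e':1, 'i':1, 'l':1, 's':1, 'z':2
C (first-col start): C('$')=0, C('6')=1, C('D')=2, C('F')=3, C('e')=4, C('i')=5, C('l')=6, C('s')=7, C('z')=8
L[0]='F': occ=0, LF[0]=C('F')+0=3+0=3
L[1]='e': occ=0, LF[1]=C('e')+0=4+0=4
L[2]='6': occ=0, LF[2]=C('6')+0=1+0=1
L[3]='D': occ=0, LF[3]=C('D')+0=2+0=2
L[4]='l': occ=0, LF[4]=C('l')+0=6+0=6
L[5]='s': occ=0, LF[5]=C('s')+0=7+0=7
L[6]='z': occ=0, LF[6]=C('z')+0=8+0=8
L[7]='$': occ=0, LF[7]=C('$')+0=0+0=0
L[8]='z': occ=1, LF[8]=C('z')+1=8+1=9
L[9]='i': occ=0, LF[9]=C('i')+0=5+0=5

Answer: 3 4 1 2 6 7 8 0 9 5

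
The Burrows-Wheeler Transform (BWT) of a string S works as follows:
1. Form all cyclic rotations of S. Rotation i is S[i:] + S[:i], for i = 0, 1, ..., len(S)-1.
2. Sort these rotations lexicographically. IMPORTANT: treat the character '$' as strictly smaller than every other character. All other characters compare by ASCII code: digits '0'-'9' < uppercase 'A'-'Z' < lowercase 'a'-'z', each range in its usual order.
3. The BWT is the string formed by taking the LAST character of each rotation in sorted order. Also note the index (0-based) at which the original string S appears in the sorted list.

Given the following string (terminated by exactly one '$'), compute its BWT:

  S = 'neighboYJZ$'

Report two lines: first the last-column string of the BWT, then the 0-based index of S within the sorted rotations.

Answer: ZYoJhnige$b
9

Derivation:
All 11 rotations (rotation i = S[i:]+S[:i]):
  rot[0] = neighboYJZ$
  rot[1] = eighboYJZ$n
  rot[2] = ighboYJZ$ne
  rot[3] = ghboYJZ$nei
  rot[4] = hboYJZ$neig
  rot[5] = boYJZ$neigh
  rot[6] = oYJZ$neighb
  rot[7] = YJZ$neighbo
  rot[8] = JZ$neighboY
  rot[9] = Z$neighboYJ
  rot[10] = $neighboYJZ
Sorted (with $ < everything):
  sorted[0] = $neighboYJZ  (last char: 'Z')
  sorted[1] = JZ$neighboY  (last char: 'Y')
  sorted[2] = YJZ$neighbo  (last char: 'o')
  sorted[3] = Z$neighboYJ  (last char: 'J')
  sorted[4] = boYJZ$neigh  (last char: 'h')
  sorted[5] = eighboYJZ$n  (last char: 'n')
  sorted[6] = ghboYJZ$nei  (last char: 'i')
  sorted[7] = hboYJZ$neig  (last char: 'g')
  sorted[8] = ighboYJZ$ne  (last char: 'e')
  sorted[9] = neighboYJZ$  (last char: '$')
  sorted[10] = oYJZ$neighb  (last char: 'b')
Last column: ZYoJhnige$b
Original string S is at sorted index 9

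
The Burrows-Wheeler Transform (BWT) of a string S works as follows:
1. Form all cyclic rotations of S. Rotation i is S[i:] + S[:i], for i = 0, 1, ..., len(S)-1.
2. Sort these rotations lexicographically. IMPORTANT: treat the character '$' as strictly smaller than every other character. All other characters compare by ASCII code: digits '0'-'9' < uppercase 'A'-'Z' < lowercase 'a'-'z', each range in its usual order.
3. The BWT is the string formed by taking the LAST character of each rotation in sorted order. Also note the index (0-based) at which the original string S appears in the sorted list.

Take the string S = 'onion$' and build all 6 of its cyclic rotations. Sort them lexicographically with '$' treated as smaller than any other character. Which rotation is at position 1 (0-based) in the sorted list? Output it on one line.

All 6 rotations (rotation i = S[i:]+S[:i]):
  rot[0] = onion$
  rot[1] = nion$o
  rot[2] = ion$on
  rot[3] = on$oni
  rot[4] = n$onio
  rot[5] = $onion
Sorted (with $ < everything):
  sorted[0] = $onion
  sorted[1] = ion$on
  sorted[2] = n$onio
  sorted[3] = nion$o
  sorted[4] = on$oni
  sorted[5] = onion$
sorted[1] = ion$on

Answer: ion$on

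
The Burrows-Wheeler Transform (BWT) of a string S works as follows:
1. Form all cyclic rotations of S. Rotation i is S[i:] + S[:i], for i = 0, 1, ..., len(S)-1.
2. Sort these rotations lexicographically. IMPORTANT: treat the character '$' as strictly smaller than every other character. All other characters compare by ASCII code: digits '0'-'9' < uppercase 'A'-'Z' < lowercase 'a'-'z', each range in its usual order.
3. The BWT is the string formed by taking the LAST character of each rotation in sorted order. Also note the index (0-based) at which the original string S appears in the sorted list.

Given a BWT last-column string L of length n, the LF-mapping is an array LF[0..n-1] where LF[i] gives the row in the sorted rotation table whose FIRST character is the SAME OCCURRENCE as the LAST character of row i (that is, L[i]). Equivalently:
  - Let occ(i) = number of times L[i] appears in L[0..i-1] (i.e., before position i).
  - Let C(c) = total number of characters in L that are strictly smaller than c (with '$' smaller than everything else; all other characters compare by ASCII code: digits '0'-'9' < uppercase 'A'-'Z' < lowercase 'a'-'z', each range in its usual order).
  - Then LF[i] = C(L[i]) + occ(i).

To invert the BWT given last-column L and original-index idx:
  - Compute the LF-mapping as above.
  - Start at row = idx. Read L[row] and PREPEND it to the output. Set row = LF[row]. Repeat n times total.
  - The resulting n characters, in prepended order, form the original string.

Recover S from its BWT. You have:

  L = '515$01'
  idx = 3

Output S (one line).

LF mapping: 4 2 5 0 1 3
Walk LF starting at row 3, prepending L[row]:
  step 1: row=3, L[3]='$', prepend. Next row=LF[3]=0
  step 2: row=0, L[0]='5', prepend. Next row=LF[0]=4
  step 3: row=4, L[4]='0', prepend. Next row=LF[4]=1
  step 4: row=1, L[1]='1', prepend. Next row=LF[1]=2
  step 5: row=2, L[2]='5', prepend. Next row=LF[2]=5
  step 6: row=5, L[5]='1', prepend. Next row=LF[5]=3
Reversed output: 15105$

Answer: 15105$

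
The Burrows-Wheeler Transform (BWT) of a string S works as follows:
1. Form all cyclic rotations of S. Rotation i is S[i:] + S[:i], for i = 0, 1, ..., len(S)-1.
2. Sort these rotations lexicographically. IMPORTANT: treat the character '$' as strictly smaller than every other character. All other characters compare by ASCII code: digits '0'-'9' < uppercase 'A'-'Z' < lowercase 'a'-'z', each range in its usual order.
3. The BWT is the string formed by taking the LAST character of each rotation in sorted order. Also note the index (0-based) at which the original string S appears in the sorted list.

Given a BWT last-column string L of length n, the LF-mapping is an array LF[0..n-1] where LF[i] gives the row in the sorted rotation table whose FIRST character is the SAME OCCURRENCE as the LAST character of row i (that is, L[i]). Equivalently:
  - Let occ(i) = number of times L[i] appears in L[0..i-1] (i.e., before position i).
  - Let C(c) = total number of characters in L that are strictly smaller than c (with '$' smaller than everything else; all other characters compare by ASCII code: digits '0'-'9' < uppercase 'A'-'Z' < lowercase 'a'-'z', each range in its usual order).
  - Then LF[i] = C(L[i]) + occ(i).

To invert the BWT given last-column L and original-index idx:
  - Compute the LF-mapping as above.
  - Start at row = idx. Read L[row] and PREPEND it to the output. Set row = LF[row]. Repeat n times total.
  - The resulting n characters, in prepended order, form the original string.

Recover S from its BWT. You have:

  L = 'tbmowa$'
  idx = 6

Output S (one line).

Answer: wombat$

Derivation:
LF mapping: 5 2 3 4 6 1 0
Walk LF starting at row 6, prepending L[row]:
  step 1: row=6, L[6]='$', prepend. Next row=LF[6]=0
  step 2: row=0, L[0]='t', prepend. Next row=LF[0]=5
  step 3: row=5, L[5]='a', prepend. Next row=LF[5]=1
  step 4: row=1, L[1]='b', prepend. Next row=LF[1]=2
  step 5: row=2, L[2]='m', prepend. Next row=LF[2]=3
  step 6: row=3, L[3]='o', prepend. Next row=LF[3]=4
  step 7: row=4, L[4]='w', prepend. Next row=LF[4]=6
Reversed output: wombat$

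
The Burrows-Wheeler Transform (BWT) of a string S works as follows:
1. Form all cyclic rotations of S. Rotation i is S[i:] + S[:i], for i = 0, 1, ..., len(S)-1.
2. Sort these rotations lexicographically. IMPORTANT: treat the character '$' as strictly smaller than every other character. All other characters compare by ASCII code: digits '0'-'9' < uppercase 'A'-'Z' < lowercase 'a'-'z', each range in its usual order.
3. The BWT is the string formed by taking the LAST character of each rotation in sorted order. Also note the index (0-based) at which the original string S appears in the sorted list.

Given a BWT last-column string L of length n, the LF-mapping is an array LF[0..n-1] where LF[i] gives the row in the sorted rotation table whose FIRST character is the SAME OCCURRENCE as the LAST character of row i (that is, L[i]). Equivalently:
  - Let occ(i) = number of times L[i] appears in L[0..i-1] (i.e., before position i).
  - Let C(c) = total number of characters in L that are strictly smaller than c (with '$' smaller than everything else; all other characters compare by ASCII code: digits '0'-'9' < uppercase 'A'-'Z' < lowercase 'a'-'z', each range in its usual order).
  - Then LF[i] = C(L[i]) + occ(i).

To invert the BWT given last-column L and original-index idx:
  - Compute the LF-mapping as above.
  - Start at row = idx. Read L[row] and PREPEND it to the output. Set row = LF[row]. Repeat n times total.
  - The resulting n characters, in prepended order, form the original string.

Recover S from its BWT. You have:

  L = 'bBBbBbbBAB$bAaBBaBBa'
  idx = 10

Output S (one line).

Answer: BbBBAaabBABabBbBBBb$

Derivation:
LF mapping: 15 3 4 16 5 17 18 6 1 7 0 19 2 12 8 9 13 10 11 14
Walk LF starting at row 10, prepending L[row]:
  step 1: row=10, L[10]='$', prepend. Next row=LF[10]=0
  step 2: row=0, L[0]='b', prepend. Next row=LF[0]=15
  step 3: row=15, L[15]='B', prepend. Next row=LF[15]=9
  step 4: row=9, L[9]='B', prepend. Next row=LF[9]=7
  step 5: row=7, L[7]='B', prepend. Next row=LF[7]=6
  step 6: row=6, L[6]='b', prepend. Next row=LF[6]=18
  step 7: row=18, L[18]='B', prepend. Next row=LF[18]=11
  step 8: row=11, L[11]='b', prepend. Next row=LF[11]=19
  step 9: row=19, L[19]='a', prepend. Next row=LF[19]=14
  step 10: row=14, L[14]='B', prepend. Next row=LF[14]=8
  step 11: row=8, L[8]='A', prepend. Next row=LF[8]=1
  step 12: row=1, L[1]='B', prepend. Next row=LF[1]=3
  step 13: row=3, L[3]='b', prepend. Next row=LF[3]=16
  step 14: row=16, L[16]='a', prepend. Next row=LF[16]=13
  step 15: row=13, L[13]='a', prepend. Next row=LF[13]=12
  step 16: row=12, L[12]='A', prepend. Next row=LF[12]=2
  step 17: row=2, L[2]='B', prepend. Next row=LF[2]=4
  step 18: row=4, L[4]='B', prepend. Next row=LF[4]=5
  step 19: row=5, L[5]='b', prepend. Next row=LF[5]=17
  step 20: row=17, L[17]='B', prepend. Next row=LF[17]=10
Reversed output: BbBBAaabBABabBbBBBb$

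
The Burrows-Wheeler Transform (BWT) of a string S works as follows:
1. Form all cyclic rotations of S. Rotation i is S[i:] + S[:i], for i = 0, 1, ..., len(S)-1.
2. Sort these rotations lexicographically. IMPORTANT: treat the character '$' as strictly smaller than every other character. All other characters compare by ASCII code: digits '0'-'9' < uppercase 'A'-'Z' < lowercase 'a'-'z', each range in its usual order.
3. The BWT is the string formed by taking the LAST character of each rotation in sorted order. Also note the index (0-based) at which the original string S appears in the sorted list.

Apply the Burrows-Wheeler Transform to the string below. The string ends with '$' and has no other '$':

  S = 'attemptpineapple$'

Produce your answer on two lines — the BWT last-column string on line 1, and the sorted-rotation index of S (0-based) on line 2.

Answer: ee$lntppeitpamtpa
2

Derivation:
All 17 rotations (rotation i = S[i:]+S[:i]):
  rot[0] = attemptpineapple$
  rot[1] = ttemptpineapple$a
  rot[2] = temptpineapple$at
  rot[3] = emptpineapple$att
  rot[4] = mptpineapple$atte
  rot[5] = ptpineapple$attem
  rot[6] = tpineapple$attemp
  rot[7] = pineapple$attempt
  rot[8] = ineapple$attemptp
  rot[9] = neapple$attemptpi
  rot[10] = eapple$attemptpin
  rot[11] = apple$attemptpine
  rot[12] = pple$attemptpinea
  rot[13] = ple$attemptpineap
  rot[14] = le$attemptpineapp
  rot[15] = e$attemptpineappl
  rot[16] = $attemptpineapple
Sorted (with $ < everything):
  sorted[0] = $attemptpineapple  (last char: 'e')
  sorted[1] = apple$attemptpine  (last char: 'e')
  sorted[2] = attemptpineapple$  (last char: '$')
  sorted[3] = e$attemptpineappl  (last char: 'l')
  sorted[4] = eapple$attemptpin  (last char: 'n')
  sorted[5] = emptpineapple$att  (last char: 't')
  sorted[6] = ineapple$attemptp  (last char: 'p')
  sorted[7] = le$attemptpineapp  (last char: 'p')
  sorted[8] = mptpineapple$atte  (last char: 'e')
  sorted[9] = neapple$attemptpi  (last char: 'i')
  sorted[10] = pineapple$attempt  (last char: 't')
  sorted[11] = ple$attemptpineap  (last char: 'p')
  sorted[12] = pple$attemptpinea  (last char: 'a')
  sorted[13] = ptpineapple$attem  (last char: 'm')
  sorted[14] = temptpineapple$at  (last char: 't')
  sorted[15] = tpineapple$attemp  (last char: 'p')
  sorted[16] = ttemptpineapple$a  (last char: 'a')
Last column: ee$lntppeitpamtpa
Original string S is at sorted index 2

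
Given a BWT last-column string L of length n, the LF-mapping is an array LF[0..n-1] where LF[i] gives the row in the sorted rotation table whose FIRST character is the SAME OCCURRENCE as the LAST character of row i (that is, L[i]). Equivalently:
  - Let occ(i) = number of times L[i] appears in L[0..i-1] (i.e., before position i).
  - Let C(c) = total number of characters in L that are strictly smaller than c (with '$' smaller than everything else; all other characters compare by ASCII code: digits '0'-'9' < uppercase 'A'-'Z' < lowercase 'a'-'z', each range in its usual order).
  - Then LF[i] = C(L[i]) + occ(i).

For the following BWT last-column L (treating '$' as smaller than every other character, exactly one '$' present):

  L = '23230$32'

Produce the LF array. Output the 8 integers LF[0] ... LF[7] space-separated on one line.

Char counts: '$':1, '0':1, '2':3, '3':3
C (first-col start): C('$')=0, C('0')=1, C('2')=2, C('3')=5
L[0]='2': occ=0, LF[0]=C('2')+0=2+0=2
L[1]='3': occ=0, LF[1]=C('3')+0=5+0=5
L[2]='2': occ=1, LF[2]=C('2')+1=2+1=3
L[3]='3': occ=1, LF[3]=C('3')+1=5+1=6
L[4]='0': occ=0, LF[4]=C('0')+0=1+0=1
L[5]='$': occ=0, LF[5]=C('$')+0=0+0=0
L[6]='3': occ=2, LF[6]=C('3')+2=5+2=7
L[7]='2': occ=2, LF[7]=C('2')+2=2+2=4

Answer: 2 5 3 6 1 0 7 4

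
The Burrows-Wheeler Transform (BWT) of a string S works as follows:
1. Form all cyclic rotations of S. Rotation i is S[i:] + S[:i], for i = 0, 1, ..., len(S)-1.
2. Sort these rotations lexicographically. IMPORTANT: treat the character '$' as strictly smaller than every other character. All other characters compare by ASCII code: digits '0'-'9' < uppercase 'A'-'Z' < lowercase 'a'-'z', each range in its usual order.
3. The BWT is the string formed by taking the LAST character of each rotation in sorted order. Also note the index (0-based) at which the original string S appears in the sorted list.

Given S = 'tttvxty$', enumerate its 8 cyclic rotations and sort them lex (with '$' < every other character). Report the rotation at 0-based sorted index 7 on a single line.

Answer: y$tttvxt

Derivation:
All 8 rotations (rotation i = S[i:]+S[:i]):
  rot[0] = tttvxty$
  rot[1] = ttvxty$t
  rot[2] = tvxty$tt
  rot[3] = vxty$ttt
  rot[4] = xty$tttv
  rot[5] = ty$tttvx
  rot[6] = y$tttvxt
  rot[7] = $tttvxty
Sorted (with $ < everything):
  sorted[0] = $tttvxty
  sorted[1] = tttvxty$
  sorted[2] = ttvxty$t
  sorted[3] = tvxty$tt
  sorted[4] = ty$tttvx
  sorted[5] = vxty$ttt
  sorted[6] = xty$tttv
  sorted[7] = y$tttvxt
sorted[7] = y$tttvxt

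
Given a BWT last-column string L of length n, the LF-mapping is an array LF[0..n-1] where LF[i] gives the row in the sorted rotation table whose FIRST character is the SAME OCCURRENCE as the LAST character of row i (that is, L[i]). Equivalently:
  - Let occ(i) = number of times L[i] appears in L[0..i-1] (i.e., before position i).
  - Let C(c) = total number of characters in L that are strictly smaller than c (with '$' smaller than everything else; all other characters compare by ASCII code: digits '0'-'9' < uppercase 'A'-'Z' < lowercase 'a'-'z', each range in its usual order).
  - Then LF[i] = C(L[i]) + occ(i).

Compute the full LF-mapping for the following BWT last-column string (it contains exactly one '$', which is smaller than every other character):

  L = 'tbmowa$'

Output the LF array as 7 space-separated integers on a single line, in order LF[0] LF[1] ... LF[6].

Answer: 5 2 3 4 6 1 0

Derivation:
Char counts: '$':1, 'a':1, 'b':1, 'm':1, 'o':1, 't':1, 'w':1
C (first-col start): C('$')=0, C('a')=1, C('b')=2, C('m')=3, C('o')=4, C('t')=5, C('w')=6
L[0]='t': occ=0, LF[0]=C('t')+0=5+0=5
L[1]='b': occ=0, LF[1]=C('b')+0=2+0=2
L[2]='m': occ=0, LF[2]=C('m')+0=3+0=3
L[3]='o': occ=0, LF[3]=C('o')+0=4+0=4
L[4]='w': occ=0, LF[4]=C('w')+0=6+0=6
L[5]='a': occ=0, LF[5]=C('a')+0=1+0=1
L[6]='$': occ=0, LF[6]=C('$')+0=0+0=0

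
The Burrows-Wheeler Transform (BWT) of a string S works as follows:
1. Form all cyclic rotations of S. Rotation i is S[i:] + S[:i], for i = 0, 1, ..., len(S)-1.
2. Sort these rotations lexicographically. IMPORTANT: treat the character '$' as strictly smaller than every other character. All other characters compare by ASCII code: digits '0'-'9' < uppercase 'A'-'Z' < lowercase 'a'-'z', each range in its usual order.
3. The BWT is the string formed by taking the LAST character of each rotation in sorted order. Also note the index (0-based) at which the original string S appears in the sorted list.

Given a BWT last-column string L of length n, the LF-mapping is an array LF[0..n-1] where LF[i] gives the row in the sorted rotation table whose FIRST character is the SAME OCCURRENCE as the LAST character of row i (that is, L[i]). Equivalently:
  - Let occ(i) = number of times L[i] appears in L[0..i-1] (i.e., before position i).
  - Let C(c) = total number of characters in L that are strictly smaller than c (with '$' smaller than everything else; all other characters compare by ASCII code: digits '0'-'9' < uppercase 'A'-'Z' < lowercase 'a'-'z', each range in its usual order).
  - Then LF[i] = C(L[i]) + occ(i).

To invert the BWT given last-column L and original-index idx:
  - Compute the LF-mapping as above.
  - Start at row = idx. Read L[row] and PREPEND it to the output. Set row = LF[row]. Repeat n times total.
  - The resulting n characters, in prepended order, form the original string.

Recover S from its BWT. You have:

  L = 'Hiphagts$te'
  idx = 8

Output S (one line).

LF mapping: 1 6 7 5 2 4 9 8 0 10 3
Walk LF starting at row 8, prepending L[row]:
  step 1: row=8, L[8]='$', prepend. Next row=LF[8]=0
  step 2: row=0, L[0]='H', prepend. Next row=LF[0]=1
  step 3: row=1, L[1]='i', prepend. Next row=LF[1]=6
  step 4: row=6, L[6]='t', prepend. Next row=LF[6]=9
  step 5: row=9, L[9]='t', prepend. Next row=LF[9]=10
  step 6: row=10, L[10]='e', prepend. Next row=LF[10]=3
  step 7: row=3, L[3]='h', prepend. Next row=LF[3]=5
  step 8: row=5, L[5]='g', prepend. Next row=LF[5]=4
  step 9: row=4, L[4]='a', prepend. Next row=LF[4]=2
  step 10: row=2, L[2]='p', prepend. Next row=LF[2]=7
  step 11: row=7, L[7]='s', prepend. Next row=LF[7]=8
Reversed output: spaghettiH$

Answer: spaghettiH$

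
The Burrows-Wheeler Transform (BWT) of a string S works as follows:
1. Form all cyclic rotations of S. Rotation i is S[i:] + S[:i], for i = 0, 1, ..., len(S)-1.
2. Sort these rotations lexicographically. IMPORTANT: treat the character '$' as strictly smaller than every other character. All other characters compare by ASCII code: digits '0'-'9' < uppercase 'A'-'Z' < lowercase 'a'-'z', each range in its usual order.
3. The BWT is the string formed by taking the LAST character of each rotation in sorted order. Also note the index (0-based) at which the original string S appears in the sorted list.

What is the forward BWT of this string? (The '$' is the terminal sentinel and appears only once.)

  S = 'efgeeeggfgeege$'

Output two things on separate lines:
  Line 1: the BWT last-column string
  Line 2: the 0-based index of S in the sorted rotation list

All 15 rotations (rotation i = S[i:]+S[:i]):
  rot[0] = efgeeeggfgeege$
  rot[1] = fgeeeggfgeege$e
  rot[2] = geeeggfgeege$ef
  rot[3] = eeeggfgeege$efg
  rot[4] = eeggfgeege$efge
  rot[5] = eggfgeege$efgee
  rot[6] = ggfgeege$efgeee
  rot[7] = gfgeege$efgeeeg
  rot[8] = fgeege$efgeeegg
  rot[9] = geege$efgeeeggf
  rot[10] = eege$efgeeeggfg
  rot[11] = ege$efgeeeggfge
  rot[12] = ge$efgeeeggfgee
  rot[13] = e$efgeeeggfgeeg
  rot[14] = $efgeeeggfgeege
Sorted (with $ < everything):
  sorted[0] = $efgeeeggfgeege  (last char: 'e')
  sorted[1] = e$efgeeeggfgeeg  (last char: 'g')
  sorted[2] = eeeggfgeege$efg  (last char: 'g')
  sorted[3] = eege$efgeeeggfg  (last char: 'g')
  sorted[4] = eeggfgeege$efge  (last char: 'e')
  sorted[5] = efgeeeggfgeege$  (last char: '$')
  sorted[6] = ege$efgeeeggfge  (last char: 'e')
  sorted[7] = eggfgeege$efgee  (last char: 'e')
  sorted[8] = fgeeeggfgeege$e  (last char: 'e')
  sorted[9] = fgeege$efgeeegg  (last char: 'g')
  sorted[10] = ge$efgeeeggfgee  (last char: 'e')
  sorted[11] = geeeggfgeege$ef  (last char: 'f')
  sorted[12] = geege$efgeeeggf  (last char: 'f')
  sorted[13] = gfgeege$efgeeeg  (last char: 'g')
  sorted[14] = ggfgeege$efgeee  (last char: 'e')
Last column: eggge$eeegeffge
Original string S is at sorted index 5

Answer: eggge$eeegeffge
5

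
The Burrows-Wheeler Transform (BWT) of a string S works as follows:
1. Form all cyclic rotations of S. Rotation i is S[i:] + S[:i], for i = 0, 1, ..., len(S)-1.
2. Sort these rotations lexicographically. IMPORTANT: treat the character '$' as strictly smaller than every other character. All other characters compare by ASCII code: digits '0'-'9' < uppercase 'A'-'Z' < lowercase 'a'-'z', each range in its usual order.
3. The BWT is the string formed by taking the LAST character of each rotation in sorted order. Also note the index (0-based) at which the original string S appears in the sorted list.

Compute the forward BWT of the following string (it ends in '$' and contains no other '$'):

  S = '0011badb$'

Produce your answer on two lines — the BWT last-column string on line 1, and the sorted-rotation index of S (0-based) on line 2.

Answer: b$001bd1a
1

Derivation:
All 9 rotations (rotation i = S[i:]+S[:i]):
  rot[0] = 0011badb$
  rot[1] = 011badb$0
  rot[2] = 11badb$00
  rot[3] = 1badb$001
  rot[4] = badb$0011
  rot[5] = adb$0011b
  rot[6] = db$0011ba
  rot[7] = b$0011bad
  rot[8] = $0011badb
Sorted (with $ < everything):
  sorted[0] = $0011badb  (last char: 'b')
  sorted[1] = 0011badb$  (last char: '$')
  sorted[2] = 011badb$0  (last char: '0')
  sorted[3] = 11badb$00  (last char: '0')
  sorted[4] = 1badb$001  (last char: '1')
  sorted[5] = adb$0011b  (last char: 'b')
  sorted[6] = b$0011bad  (last char: 'd')
  sorted[7] = badb$0011  (last char: '1')
  sorted[8] = db$0011ba  (last char: 'a')
Last column: b$001bd1a
Original string S is at sorted index 1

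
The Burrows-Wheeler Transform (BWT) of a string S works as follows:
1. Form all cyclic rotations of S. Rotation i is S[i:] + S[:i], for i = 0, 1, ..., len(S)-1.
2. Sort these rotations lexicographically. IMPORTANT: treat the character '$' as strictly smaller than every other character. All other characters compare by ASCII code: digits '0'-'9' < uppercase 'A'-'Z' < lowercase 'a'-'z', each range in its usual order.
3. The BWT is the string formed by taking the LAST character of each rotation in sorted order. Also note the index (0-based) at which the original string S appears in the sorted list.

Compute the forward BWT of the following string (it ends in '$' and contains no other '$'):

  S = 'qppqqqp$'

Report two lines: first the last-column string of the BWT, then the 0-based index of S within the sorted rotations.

Answer: pqqpq$qp
5

Derivation:
All 8 rotations (rotation i = S[i:]+S[:i]):
  rot[0] = qppqqqp$
  rot[1] = ppqqqp$q
  rot[2] = pqqqp$qp
  rot[3] = qqqp$qpp
  rot[4] = qqp$qppq
  rot[5] = qp$qppqq
  rot[6] = p$qppqqq
  rot[7] = $qppqqqp
Sorted (with $ < everything):
  sorted[0] = $qppqqqp  (last char: 'p')
  sorted[1] = p$qppqqq  (last char: 'q')
  sorted[2] = ppqqqp$q  (last char: 'q')
  sorted[3] = pqqqp$qp  (last char: 'p')
  sorted[4] = qp$qppqq  (last char: 'q')
  sorted[5] = qppqqqp$  (last char: '$')
  sorted[6] = qqp$qppq  (last char: 'q')
  sorted[7] = qqqp$qpp  (last char: 'p')
Last column: pqqpq$qp
Original string S is at sorted index 5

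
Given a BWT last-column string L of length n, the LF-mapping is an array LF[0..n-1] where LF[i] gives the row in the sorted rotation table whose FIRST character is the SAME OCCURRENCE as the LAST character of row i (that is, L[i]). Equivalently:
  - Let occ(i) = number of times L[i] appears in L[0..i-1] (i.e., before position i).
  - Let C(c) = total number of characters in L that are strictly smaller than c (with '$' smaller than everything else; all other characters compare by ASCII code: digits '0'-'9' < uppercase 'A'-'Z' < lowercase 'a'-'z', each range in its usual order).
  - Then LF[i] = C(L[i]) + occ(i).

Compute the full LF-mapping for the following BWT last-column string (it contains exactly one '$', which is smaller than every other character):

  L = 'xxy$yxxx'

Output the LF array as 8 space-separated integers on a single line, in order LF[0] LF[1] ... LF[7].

Answer: 1 2 6 0 7 3 4 5

Derivation:
Char counts: '$':1, 'x':5, 'y':2
C (first-col start): C('$')=0, C('x')=1, C('y')=6
L[0]='x': occ=0, LF[0]=C('x')+0=1+0=1
L[1]='x': occ=1, LF[1]=C('x')+1=1+1=2
L[2]='y': occ=0, LF[2]=C('y')+0=6+0=6
L[3]='$': occ=0, LF[3]=C('$')+0=0+0=0
L[4]='y': occ=1, LF[4]=C('y')+1=6+1=7
L[5]='x': occ=2, LF[5]=C('x')+2=1+2=3
L[6]='x': occ=3, LF[6]=C('x')+3=1+3=4
L[7]='x': occ=4, LF[7]=C('x')+4=1+4=5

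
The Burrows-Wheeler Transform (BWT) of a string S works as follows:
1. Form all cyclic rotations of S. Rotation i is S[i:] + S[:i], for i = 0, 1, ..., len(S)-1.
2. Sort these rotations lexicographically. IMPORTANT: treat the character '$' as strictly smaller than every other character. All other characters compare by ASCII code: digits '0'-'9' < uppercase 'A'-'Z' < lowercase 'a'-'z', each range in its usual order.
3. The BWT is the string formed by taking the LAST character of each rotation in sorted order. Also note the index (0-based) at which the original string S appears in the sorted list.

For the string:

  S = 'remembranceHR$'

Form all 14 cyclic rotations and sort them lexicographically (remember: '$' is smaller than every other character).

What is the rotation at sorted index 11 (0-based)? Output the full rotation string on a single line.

Answer: nceHR$remembra

Derivation:
All 14 rotations (rotation i = S[i:]+S[:i]):
  rot[0] = remembranceHR$
  rot[1] = emembranceHR$r
  rot[2] = membranceHR$re
  rot[3] = embranceHR$rem
  rot[4] = mbranceHR$reme
  rot[5] = branceHR$remem
  rot[6] = ranceHR$rememb
  rot[7] = anceHR$remembr
  rot[8] = nceHR$remembra
  rot[9] = ceHR$remembran
  rot[10] = eHR$remembranc
  rot[11] = HR$remembrance
  rot[12] = R$remembranceH
  rot[13] = $remembranceHR
Sorted (with $ < everything):
  sorted[0] = $remembranceHR
  sorted[1] = HR$remembrance
  sorted[2] = R$remembranceH
  sorted[3] = anceHR$remembr
  sorted[4] = branceHR$remem
  sorted[5] = ceHR$remembran
  sorted[6] = eHR$remembranc
  sorted[7] = embranceHR$rem
  sorted[8] = emembranceHR$r
  sorted[9] = mbranceHR$reme
  sorted[10] = membranceHR$re
  sorted[11] = nceHR$remembra
  sorted[12] = ranceHR$rememb
  sorted[13] = remembranceHR$
sorted[11] = nceHR$remembra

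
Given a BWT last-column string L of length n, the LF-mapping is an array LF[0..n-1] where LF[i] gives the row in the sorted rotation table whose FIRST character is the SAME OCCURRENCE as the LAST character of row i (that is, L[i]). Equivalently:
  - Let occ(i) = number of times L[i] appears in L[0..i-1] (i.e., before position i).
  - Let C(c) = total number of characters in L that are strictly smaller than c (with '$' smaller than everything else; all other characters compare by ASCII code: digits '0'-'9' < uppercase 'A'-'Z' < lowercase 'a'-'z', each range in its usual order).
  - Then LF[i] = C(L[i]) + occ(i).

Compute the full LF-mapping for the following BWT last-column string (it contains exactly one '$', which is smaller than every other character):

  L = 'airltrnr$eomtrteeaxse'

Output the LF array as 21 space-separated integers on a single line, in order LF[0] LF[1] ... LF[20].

Answer: 1 7 12 8 17 13 10 14 0 3 11 9 18 15 19 4 5 2 20 16 6

Derivation:
Char counts: '$':1, 'a':2, 'e':4, 'i':1, 'l':1, 'm':1, 'n':1, 'o':1, 'r':4, 's':1, 't':3, 'x':1
C (first-col start): C('$')=0, C('a')=1, C('e')=3, C('i')=7, C('l')=8, C('m')=9, C('n')=10, C('o')=11, C('r')=12, C('s')=16, C('t')=17, C('x')=20
L[0]='a': occ=0, LF[0]=C('a')+0=1+0=1
L[1]='i': occ=0, LF[1]=C('i')+0=7+0=7
L[2]='r': occ=0, LF[2]=C('r')+0=12+0=12
L[3]='l': occ=0, LF[3]=C('l')+0=8+0=8
L[4]='t': occ=0, LF[4]=C('t')+0=17+0=17
L[5]='r': occ=1, LF[5]=C('r')+1=12+1=13
L[6]='n': occ=0, LF[6]=C('n')+0=10+0=10
L[7]='r': occ=2, LF[7]=C('r')+2=12+2=14
L[8]='$': occ=0, LF[8]=C('$')+0=0+0=0
L[9]='e': occ=0, LF[9]=C('e')+0=3+0=3
L[10]='o': occ=0, LF[10]=C('o')+0=11+0=11
L[11]='m': occ=0, LF[11]=C('m')+0=9+0=9
L[12]='t': occ=1, LF[12]=C('t')+1=17+1=18
L[13]='r': occ=3, LF[13]=C('r')+3=12+3=15
L[14]='t': occ=2, LF[14]=C('t')+2=17+2=19
L[15]='e': occ=1, LF[15]=C('e')+1=3+1=4
L[16]='e': occ=2, LF[16]=C('e')+2=3+2=5
L[17]='a': occ=1, LF[17]=C('a')+1=1+1=2
L[18]='x': occ=0, LF[18]=C('x')+0=20+0=20
L[19]='s': occ=0, LF[19]=C('s')+0=16+0=16
L[20]='e': occ=3, LF[20]=C('e')+3=3+3=6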